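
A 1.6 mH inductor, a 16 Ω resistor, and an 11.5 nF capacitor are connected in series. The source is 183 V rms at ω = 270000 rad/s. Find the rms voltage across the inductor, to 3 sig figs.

X_L = ωL = 432 Ω
X_C = 1/(ωC) = 322 Ω
Net reactance X = X_L − X_C = 110 Ω
Z = 16.0 + j110 Ω
|Z| = √(16.0² + 110²) = 111 Ω
I = V/|Z| = 1.65 A
V_L = I·|Z_L| = 1.65 × 432 = 712 V

712 V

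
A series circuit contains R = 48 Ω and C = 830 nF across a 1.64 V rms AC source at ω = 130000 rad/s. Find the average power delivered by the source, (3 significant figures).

54.0 mW

X_C = 1/(ωC) = 9.27 Ω
Z = 48.0 − j9.27 Ω
|Z| = √(48.0² + 9.27²) = 48.9 Ω
∠Z = arctan(-9.27/48.0) = -10.9°
I = V/|Z| = 33.5 mA
P = VI cos φ = 1.64 × 0.0335 × cos(-10.9°) = 54.0 mW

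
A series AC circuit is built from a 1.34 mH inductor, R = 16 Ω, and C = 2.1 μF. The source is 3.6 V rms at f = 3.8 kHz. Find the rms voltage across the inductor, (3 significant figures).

ω = 2πf = 23880 rad/s
X_L = ωL = 32.0 Ω
X_C = 1/(ωC) = 19.9 Ω
Net reactance X = X_L − X_C = 12.0 Ω
Z = 16.0 + j12.0 Ω
|Z| = √(16.0² + 12.0²) = 20.0 Ω
I = V/|Z| = 180 mA
V_L = I·|Z_L| = 0.180 × 32.0 = 5.75 V

5.75 V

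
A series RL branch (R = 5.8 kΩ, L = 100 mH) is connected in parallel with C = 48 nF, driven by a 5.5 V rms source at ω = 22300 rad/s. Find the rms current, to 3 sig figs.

X_L = ωL = 2230 Ω
X_C = 1/(ωC) = 934 Ω
Branch 1 (R+jX_L): Z₁ = 5800 + j2230 Ω, |Z₁| = 6210 Ω
Branch 2 (−jX_C): Z₂ = −j934 Ω
Parallel: Z = Z₁Z₂/(Z₁+Z₂), |Z| = 977 Ω, ∠Z = -81.6°
I = V/|Z| = 5.5/977 = 5.63 mA

5.63 mA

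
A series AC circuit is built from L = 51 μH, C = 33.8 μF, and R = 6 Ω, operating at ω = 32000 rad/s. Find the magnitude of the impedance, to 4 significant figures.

X_L = ωL = 1.632 Ω
X_C = 1/(ωC) = 0.9246 Ω
Net reactance X = X_L − X_C = 0.7074 Ω
Z = 6.000 + j0.7074 Ω
|Z| = √(6.000² + 0.7074²) = 6.042 Ω

6.042 Ω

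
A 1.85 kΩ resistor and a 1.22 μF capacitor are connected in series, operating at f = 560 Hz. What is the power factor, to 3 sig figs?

ω = 2πf = 3519 rad/s
X_C = 1/(ωC) = 233 Ω
Z = 1850 − j233 Ω
|Z| = √(1850² + 233²) = 1860 Ω
∠Z = arctan(-233/1850) = -7.18°
cos φ = cos(-7.18°) = 0.992

0.992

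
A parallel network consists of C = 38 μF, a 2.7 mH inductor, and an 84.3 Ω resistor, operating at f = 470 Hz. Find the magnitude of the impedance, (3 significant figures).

ω = 2πf = 2953 rad/s
X_L = ωL = 7.97 Ω
X_C = 1/(ωC) = 8.91 Ω
Parallel: admittances add. Y = 1/R + 1/(jωL) + jωC
Y = (0.0119 − j0.0132) S
|Y| = 0.0177 S → |Z| = 1/|Y| = 56.3 Ω, ∠Z = −∠Y = 48.1°

56.3 Ω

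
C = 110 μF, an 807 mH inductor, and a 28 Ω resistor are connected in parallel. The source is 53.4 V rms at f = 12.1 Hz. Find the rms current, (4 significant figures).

1.954 A

ω = 2πf = 76.03 rad/s
X_L = ωL = 61.35 Ω
X_C = 1/(ωC) = 119.6 Ω
Parallel: admittances add. Y = 1/R + 1/(jωL) + jωC
Y = (0.03571 − j0.007936) S
|Y| = 0.03659 S → |Z| = 1/|Y| = 27.33 Ω, ∠Z = −∠Y = 12.53°
I = V/|Z| = 53.4/27.33 = 1.954 A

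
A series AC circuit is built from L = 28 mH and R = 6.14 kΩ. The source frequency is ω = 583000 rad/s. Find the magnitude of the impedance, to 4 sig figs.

X_L = ωL = 16320 Ω
Z = 6140 + j16320 Ω
|Z| = √(6140² + 16320²) = 17440 Ω

17440 Ω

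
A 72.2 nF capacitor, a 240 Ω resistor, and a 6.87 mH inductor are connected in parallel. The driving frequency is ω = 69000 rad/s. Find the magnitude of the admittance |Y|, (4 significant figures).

X_L = ωL = 474.0 Ω
X_C = 1/(ωC) = 200.7 Ω
Parallel: admittances add. Y = 1/R + 1/(jωL) + jωC
Y = (0.004167 + j0.002872) S
|Y| = 0.005061 S → |Z| = 1/|Y| = 197.6 Ω, ∠Z = −∠Y = -34.58°

5.061 mS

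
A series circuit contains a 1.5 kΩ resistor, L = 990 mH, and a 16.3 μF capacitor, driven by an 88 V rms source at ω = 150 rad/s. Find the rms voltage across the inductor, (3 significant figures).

X_L = ωL = 148 Ω
X_C = 1/(ωC) = 409 Ω
Net reactance X = X_L − X_C = -260 Ω
Z = 1500 − j260 Ω
|Z| = √(1500² + 260²) = 1520 Ω
I = V/|Z| = 57.8 mA
V_L = I·|Z_L| = 0.0578 × 148 = 8.58 V

8.58 V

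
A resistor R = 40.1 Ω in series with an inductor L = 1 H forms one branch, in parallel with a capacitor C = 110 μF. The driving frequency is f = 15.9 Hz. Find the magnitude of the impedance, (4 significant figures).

238.5 Ω

ω = 2πf = 99.90 rad/s
X_L = ωL = 99.90 Ω
X_C = 1/(ωC) = 91.00 Ω
Branch 1 (R+jX_L): Z₁ = 40.10 + j99.90 Ω, |Z₁| = 107.7 Ω
Branch 2 (−jX_C): Z₂ = −j91.00 Ω
Parallel: Z = Z₁Z₂/(Z₁+Z₂), |Z| = 238.5 Ω, ∠Z = -34.39°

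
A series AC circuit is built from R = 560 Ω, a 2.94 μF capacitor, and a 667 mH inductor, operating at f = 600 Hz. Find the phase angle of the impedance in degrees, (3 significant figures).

77.0°

ω = 2πf = 3770 rad/s
X_L = ωL = 2510 Ω
X_C = 1/(ωC) = 90.2 Ω
Net reactance X = X_L − X_C = 2420 Ω
Z = 560 + j2420 Ω
|Z| = √(560² + 2420²) = 2490 Ω
∠Z = arctan(2420/560) = 77.0°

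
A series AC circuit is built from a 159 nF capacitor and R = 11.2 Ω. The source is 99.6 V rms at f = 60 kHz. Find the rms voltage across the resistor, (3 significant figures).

ω = 2πf = 377000 rad/s
X_C = 1/(ωC) = 16.7 Ω
Z = 11.2 − j16.7 Ω
|Z| = √(11.2² + 16.7²) = 20.1 Ω
I = V/|Z| = 4.96 A
V_R = I·|Z_R| = 4.96 × 11.2 = 55.5 V

55.5 V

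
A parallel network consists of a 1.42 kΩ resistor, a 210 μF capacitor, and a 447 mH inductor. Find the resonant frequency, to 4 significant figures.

16.43 Hz

ω₀ = 1/√(LC) = 1/√(0.447 × 0.00021) = 103.2 rad/s
f₀ = ω₀/(2π) = 16.43 Hz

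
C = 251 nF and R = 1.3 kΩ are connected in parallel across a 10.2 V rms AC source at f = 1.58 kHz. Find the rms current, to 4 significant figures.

ω = 2πf = 9927 rad/s
X_C = 1/(ωC) = 401.3 Ω
Parallel: admittances add. Y = 1/R + jωC
Y = (0.0007692 + j0.002492) S
|Y| = 0.002608 S → |Z| = 1/|Y| = 383.5 Ω, ∠Z = −∠Y = -72.84°
I = V/|Z| = 10.2/383.5 = 26.60 mA

26.60 mA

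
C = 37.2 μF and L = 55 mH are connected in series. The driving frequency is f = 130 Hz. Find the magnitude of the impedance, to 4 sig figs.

ω = 2πf = 816.8 rad/s
X_L = ωL = 44.92 Ω
X_C = 1/(ωC) = 32.91 Ω
Net reactance X = X_L − X_C = 12.01 Ω
Z = j12.01 Ω
|Z| = √(0² + 12.01²) = 12.01 Ω

12.01 Ω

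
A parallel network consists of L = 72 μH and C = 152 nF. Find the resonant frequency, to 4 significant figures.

48.11 kHz

ω₀ = 1/√(LC) = 1/√(7.2e-05 × 1.52e-07) = 302300 rad/s
f₀ = ω₀/(2π) = 48.11 kHz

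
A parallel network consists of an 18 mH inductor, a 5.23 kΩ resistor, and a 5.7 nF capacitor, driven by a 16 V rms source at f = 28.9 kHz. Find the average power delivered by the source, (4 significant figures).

48.95 mW

ω = 2πf = 181600 rad/s
X_L = ωL = 3269 Ω
X_C = 1/(ωC) = 966.2 Ω
Parallel: admittances add. Y = 1/R + 1/(jωL) + jωC
Y = (0.0001912 + j0.0007291) S
|Y| = 0.0007537 S → |Z| = 1/|Y| = 1327 Ω, ∠Z = −∠Y = -75.30°
I = V/|Z| = 12.06 mA
P = VI cos φ = 16 × 0.01206 × cos(-75.30°) = 48.95 mW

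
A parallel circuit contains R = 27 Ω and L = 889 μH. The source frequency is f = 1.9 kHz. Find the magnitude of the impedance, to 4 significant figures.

ω = 2πf = 11940 rad/s
X_L = ωL = 10.61 Ω
Parallel: admittances add. Y = 1/R + 1/(jωL)
Y = (0.03704 − j0.09422) S
|Y| = 0.1012 S → |Z| = 1/|Y| = 9.877 Ω, ∠Z = −∠Y = 68.54°

9.877 Ω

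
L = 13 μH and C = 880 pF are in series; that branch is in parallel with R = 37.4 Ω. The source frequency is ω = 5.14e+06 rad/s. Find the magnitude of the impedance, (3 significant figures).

36.3 Ω

X_L = ωL = 66.8 Ω
X_C = 1/(ωC) = 221 Ω
Branch 1: Z₁ = R = 37.4 Ω
Branch 2 (series LC): Z₂ = j(X_L − X_C) = −j154 Ω
Parallel: Z = Z₁Z₂/(Z₁+Z₂), |Z| = 36.3 Ω, ∠Z = -13.6°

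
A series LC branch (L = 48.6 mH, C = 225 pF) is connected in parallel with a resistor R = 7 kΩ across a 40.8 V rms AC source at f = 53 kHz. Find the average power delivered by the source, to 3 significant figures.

238 mW

ω = 2πf = 333000 rad/s
X_L = ωL = 16200 Ω
X_C = 1/(ωC) = 13300 Ω
Branch 1: Z₁ = R = 7000 Ω
Branch 2 (series LC): Z₂ = j(X_L − X_C) = j2840 Ω
Parallel: Z = Z₁Z₂/(Z₁+Z₂), |Z| = 2630 Ω, ∠Z = 67.9°
I = V/|Z| = 15.5 mA
P = VI cos φ = 40.8 × 0.0155 × cos(67.9°) = 238 mW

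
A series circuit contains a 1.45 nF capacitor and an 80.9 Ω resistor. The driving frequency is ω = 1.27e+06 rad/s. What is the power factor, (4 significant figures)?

X_C = 1/(ωC) = 543.0 Ω
Z = 80.90 − j543.0 Ω
|Z| = √(80.90² + 543.0²) = 549.0 Ω
∠Z = arctan(-543.0/80.90) = -81.53°
cos φ = cos(-81.53°) = 0.1474

0.1474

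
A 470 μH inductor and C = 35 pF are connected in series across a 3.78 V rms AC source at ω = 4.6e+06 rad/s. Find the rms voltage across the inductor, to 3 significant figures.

X_L = ωL = 2160 Ω
X_C = 1/(ωC) = 6210 Ω
Net reactance X = X_L − X_C = -4050 Ω
Z = − j4050 Ω
|Z| = √(0² + 4050²) = 4050 Ω
I = V/|Z| = 934 μA
V_L = I·|Z_L| = 0.000934 × 2160 = 2.02 V

2.02 V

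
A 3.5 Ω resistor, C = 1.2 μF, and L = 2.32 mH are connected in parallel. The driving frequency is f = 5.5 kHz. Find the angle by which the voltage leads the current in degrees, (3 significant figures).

-5.79°

ω = 2πf = 34560 rad/s
X_L = ωL = 80.2 Ω
X_C = 1/(ωC) = 24.1 Ω
Parallel: admittances add. Y = 1/R + 1/(jωL) + jωC
Y = (0.286 + j0.0290) S
|Y| = 0.287 S → |Z| = 1/|Y| = 3.48 Ω, ∠Z = −∠Y = -5.79°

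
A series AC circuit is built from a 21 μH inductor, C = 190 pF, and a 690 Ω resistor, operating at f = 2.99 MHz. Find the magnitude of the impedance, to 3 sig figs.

699 Ω

ω = 2πf = 1.879e+07 rad/s
X_L = ωL = 395 Ω
X_C = 1/(ωC) = 280 Ω
Net reactance X = X_L − X_C = 114 Ω
Z = 690 + j114 Ω
|Z| = √(690² + 114²) = 699 Ω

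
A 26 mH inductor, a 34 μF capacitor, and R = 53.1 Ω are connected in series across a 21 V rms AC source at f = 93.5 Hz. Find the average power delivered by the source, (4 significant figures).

5.811 W

ω = 2πf = 587.5 rad/s
X_L = ωL = 15.27 Ω
X_C = 1/(ωC) = 50.06 Ω
Net reactance X = X_L − X_C = -34.79 Ω
Z = 53.10 − j34.79 Ω
|Z| = √(53.10² + 34.79²) = 63.48 Ω
∠Z = arctan(-34.79/53.10) = -33.23°
I = V/|Z| = 330.8 mA
P = VI cos φ = 21 × 0.3308 × cos(-33.23°) = 5.811 W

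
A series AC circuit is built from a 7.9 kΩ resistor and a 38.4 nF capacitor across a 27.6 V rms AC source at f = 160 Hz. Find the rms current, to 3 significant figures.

1.02 mA

ω = 2πf = 1005 rad/s
X_C = 1/(ωC) = 25900 Ω
Z = 7900 − j25900 Ω
|Z| = √(7900² + 25900²) = 27100 Ω
I = V/|Z| = 27.6/27100 = 1.02 mA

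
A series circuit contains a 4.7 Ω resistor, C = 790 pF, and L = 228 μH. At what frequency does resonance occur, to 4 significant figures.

375.0 kHz

ω₀ = 1/√(LC) = 1/√(0.000228 × 7.9e-10) = 2.356e+06 rad/s
f₀ = ω₀/(2π) = 375.0 kHz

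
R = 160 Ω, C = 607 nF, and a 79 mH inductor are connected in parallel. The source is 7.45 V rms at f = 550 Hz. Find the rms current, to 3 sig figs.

ω = 2πf = 3456 rad/s
X_L = ωL = 273 Ω
X_C = 1/(ωC) = 477 Ω
Parallel: admittances add. Y = 1/R + 1/(jωL) + jωC
Y = (0.00625 − j0.00157) S
|Y| = 0.00644 S → |Z| = 1/|Y| = 155 Ω, ∠Z = −∠Y = 14.1°
I = V/|Z| = 7.45/155 = 48.0 mA

48.0 mA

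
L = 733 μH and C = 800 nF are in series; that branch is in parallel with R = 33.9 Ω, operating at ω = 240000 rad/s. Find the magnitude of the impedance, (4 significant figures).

X_L = ωL = 175.9 Ω
X_C = 1/(ωC) = 5.208 Ω
Branch 1: Z₁ = R = 33.90 Ω
Branch 2 (series LC): Z₂ = j(X_L − X_C) = j170.7 Ω
Parallel: Z = Z₁Z₂/(Z₁+Z₂), |Z| = 33.25 Ω, ∠Z = 11.23°

33.25 Ω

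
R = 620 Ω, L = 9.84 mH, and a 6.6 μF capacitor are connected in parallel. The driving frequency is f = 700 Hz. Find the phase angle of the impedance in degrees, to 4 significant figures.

ω = 2πf = 4398 rad/s
X_L = ωL = 43.28 Ω
X_C = 1/(ωC) = 34.45 Ω
Parallel: admittances add. Y = 1/R + 1/(jωL) + jωC
Y = (0.001613 + j0.005922) S
|Y| = 0.006138 S → |Z| = 1/|Y| = 162.9 Ω, ∠Z = −∠Y = -74.77°

-74.77°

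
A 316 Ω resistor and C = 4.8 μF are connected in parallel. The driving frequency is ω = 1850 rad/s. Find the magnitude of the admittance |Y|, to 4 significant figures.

X_C = 1/(ωC) = 112.6 Ω
Parallel: admittances add. Y = 1/R + jωC
Y = (0.003165 + j0.008880) S
|Y| = 0.009427 S → |Z| = 1/|Y| = 106.1 Ω, ∠Z = −∠Y = -70.39°

9.427 mS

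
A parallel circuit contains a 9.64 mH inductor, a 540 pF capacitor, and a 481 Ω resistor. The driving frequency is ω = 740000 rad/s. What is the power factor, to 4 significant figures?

0.9923

X_L = ωL = 7134 Ω
X_C = 1/(ωC) = 2503 Ω
Parallel: admittances add. Y = 1/R + 1/(jωL) + jωC
Y = (0.002079 + j0.0002594) S
|Y| = 0.002095 S → |Z| = 1/|Y| = 477.3 Ω, ∠Z = −∠Y = -7.113°
cos φ = cos(-7.113°) = 0.9923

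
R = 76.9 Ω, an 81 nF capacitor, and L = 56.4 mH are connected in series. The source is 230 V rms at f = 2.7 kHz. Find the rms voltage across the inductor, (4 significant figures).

910.7 V

ω = 2πf = 16960 rad/s
X_L = ωL = 956.8 Ω
X_C = 1/(ωC) = 727.7 Ω
Net reactance X = X_L − X_C = 229.1 Ω
Z = 76.90 + j229.1 Ω
|Z| = √(76.90² + 229.1²) = 241.6 Ω
I = V/|Z| = 951.8 mA
V_L = I·|Z_L| = 0.9518 × 956.8 = 910.7 V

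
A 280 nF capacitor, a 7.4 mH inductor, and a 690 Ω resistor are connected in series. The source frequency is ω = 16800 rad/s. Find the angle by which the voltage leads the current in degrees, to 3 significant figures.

-7.29°

X_L = ωL = 124 Ω
X_C = 1/(ωC) = 213 Ω
Net reactance X = X_L − X_C = -88.3 Ω
Z = 690 − j88.3 Ω
|Z| = √(690² + 88.3²) = 696 Ω
∠Z = arctan(-88.3/690) = -7.29°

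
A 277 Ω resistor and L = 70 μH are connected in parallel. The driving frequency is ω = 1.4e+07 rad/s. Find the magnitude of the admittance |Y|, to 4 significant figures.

X_L = ωL = 980.0 Ω
Parallel: admittances add. Y = 1/R + 1/(jωL)
Y = (0.003610 − j0.001020) S
|Y| = 0.003752 S → |Z| = 1/|Y| = 266.6 Ω, ∠Z = −∠Y = 15.78°

3.752 mS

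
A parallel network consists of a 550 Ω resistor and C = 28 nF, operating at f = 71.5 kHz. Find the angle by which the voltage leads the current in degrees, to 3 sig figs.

-81.8°

ω = 2πf = 449200 rad/s
X_C = 1/(ωC) = 79.5 Ω
Parallel: admittances add. Y = 1/R + jωC
Y = (0.00182 + j0.0126) S
|Y| = 0.0127 S → |Z| = 1/|Y| = 78.7 Ω, ∠Z = −∠Y = -81.8°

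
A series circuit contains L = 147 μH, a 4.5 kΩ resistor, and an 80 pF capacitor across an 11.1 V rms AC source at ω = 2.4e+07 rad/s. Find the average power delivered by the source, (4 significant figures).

X_L = ωL = 3528 Ω
X_C = 1/(ωC) = 520.8 Ω
Net reactance X = X_L − X_C = 3007 Ω
Z = 4500 + j3007 Ω
|Z| = √(4500² + 3007²) = 5412 Ω
∠Z = arctan(3007/4500) = 33.75°
I = V/|Z| = 2.051 mA
P = VI cos φ = 11.1 × 0.002051 × cos(33.75°) = 18.93 mW

18.93 mW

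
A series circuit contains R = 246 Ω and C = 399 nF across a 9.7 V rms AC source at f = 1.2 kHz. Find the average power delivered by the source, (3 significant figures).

135 mW

ω = 2πf = 7540 rad/s
X_C = 1/(ωC) = 332 Ω
Z = 246 − j332 Ω
|Z| = √(246² + 332²) = 414 Ω
∠Z = arctan(-332/246) = -53.5°
I = V/|Z| = 23.5 mA
P = VI cos φ = 9.7 × 0.0235 × cos(-53.5°) = 135 mW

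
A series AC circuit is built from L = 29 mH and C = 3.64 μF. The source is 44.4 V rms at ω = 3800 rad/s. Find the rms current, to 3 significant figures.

X_L = ωL = 110 Ω
X_C = 1/(ωC) = 72.3 Ω
Net reactance X = X_L − X_C = 37.9 Ω
Z = j37.9 Ω
|Z| = √(0² + 37.9²) = 37.9 Ω
I = V/|Z| = 44.4/37.9 = 1.17 A

1.17 A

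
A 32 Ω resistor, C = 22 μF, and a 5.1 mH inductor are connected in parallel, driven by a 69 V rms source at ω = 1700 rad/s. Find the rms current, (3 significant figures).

5.79 A

X_L = ωL = 8.67 Ω
X_C = 1/(ωC) = 26.7 Ω
Parallel: admittances add. Y = 1/R + 1/(jωL) + jωC
Y = (0.0312 − j0.0779) S
|Y| = 0.0840 S → |Z| = 1/|Y| = 11.9 Ω, ∠Z = −∠Y = 68.2°
I = V/|Z| = 69/11.9 = 5.79 A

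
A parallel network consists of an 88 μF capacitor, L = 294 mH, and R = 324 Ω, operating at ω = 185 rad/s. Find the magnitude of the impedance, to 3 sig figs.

X_L = ωL = 54.4 Ω
X_C = 1/(ωC) = 61.4 Ω
Parallel: admittances add. Y = 1/R + 1/(jωL) + jωC
Y = (0.00309 − j0.00211) S
|Y| = 0.00374 S → |Z| = 1/|Y| = 268 Ω, ∠Z = −∠Y = 34.3°

268 Ω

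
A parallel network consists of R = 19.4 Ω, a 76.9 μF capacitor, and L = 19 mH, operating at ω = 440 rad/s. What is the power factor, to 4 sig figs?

0.5151

X_L = ωL = 8.360 Ω
X_C = 1/(ωC) = 29.55 Ω
Parallel: admittances add. Y = 1/R + 1/(jωL) + jωC
Y = (0.05155 − j0.08578) S
|Y| = 0.1001 S → |Z| = 1/|Y| = 9.992 Ω, ∠Z = −∠Y = 59.00°
cos φ = cos(59.00°) = 0.5151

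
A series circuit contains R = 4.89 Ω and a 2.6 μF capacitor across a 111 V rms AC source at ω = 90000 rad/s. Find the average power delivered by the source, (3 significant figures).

1.43 kW

X_C = 1/(ωC) = 4.27 Ω
Z = 4.89 − j4.27 Ω
|Z| = √(4.89² + 4.27²) = 6.49 Ω
∠Z = arctan(-4.27/4.89) = -41.2°
I = V/|Z| = 17.1 A
P = VI cos φ = 111 × 17.1 × cos(-41.2°) = 1.43 kW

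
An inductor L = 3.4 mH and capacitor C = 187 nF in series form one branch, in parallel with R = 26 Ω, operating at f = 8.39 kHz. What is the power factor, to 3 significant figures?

ω = 2πf = 52720 rad/s
X_L = ωL = 179 Ω
X_C = 1/(ωC) = 101 Ω
Branch 1: Z₁ = R = 26.0 Ω
Branch 2 (series LC): Z₂ = j(X_L − X_C) = j77.8 Ω
Parallel: Z = Z₁Z₂/(Z₁+Z₂), |Z| = 24.7 Ω, ∠Z = 18.5°
cos φ = cos(18.5°) = 0.948

0.948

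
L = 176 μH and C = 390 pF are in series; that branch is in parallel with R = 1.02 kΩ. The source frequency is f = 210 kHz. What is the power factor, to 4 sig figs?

ω = 2πf = 1.319e+06 rad/s
X_L = ωL = 232.2 Ω
X_C = 1/(ωC) = 1943 Ω
Branch 1: Z₁ = R = 1020 Ω
Branch 2 (series LC): Z₂ = j(X_L − X_C) = −j1711 Ω
Parallel: Z = Z₁Z₂/(Z₁+Z₂), |Z| = 876.1 Ω, ∠Z = -30.80°
cos φ = cos(-30.80°) = 0.8590

0.8590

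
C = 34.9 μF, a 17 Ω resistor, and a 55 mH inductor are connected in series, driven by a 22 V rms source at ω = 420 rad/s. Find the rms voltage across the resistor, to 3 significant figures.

X_L = ωL = 23.1 Ω
X_C = 1/(ωC) = 68.2 Ω
Net reactance X = X_L − X_C = -45.1 Ω
Z = 17.0 − j45.1 Ω
|Z| = √(17.0² + 45.1²) = 48.2 Ω
I = V/|Z| = 456 mA
V_R = I·|Z_R| = 0.456 × 17.0 = 7.76 V

7.76 V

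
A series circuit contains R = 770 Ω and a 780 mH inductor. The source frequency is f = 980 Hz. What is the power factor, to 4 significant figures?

ω = 2πf = 6158 rad/s
X_L = ωL = 4803 Ω
Z = 770.0 + j4803 Ω
|Z| = √(770.0² + 4803²) = 4864 Ω
∠Z = arctan(4803/770.0) = 80.89°
cos φ = cos(80.89°) = 0.1583

0.1583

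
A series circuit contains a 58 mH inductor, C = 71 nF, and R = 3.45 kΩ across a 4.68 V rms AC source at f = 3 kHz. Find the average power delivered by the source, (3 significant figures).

ω = 2πf = 18850 rad/s
X_L = ωL = 1090 Ω
X_C = 1/(ωC) = 747 Ω
Net reactance X = X_L − X_C = 346 Ω
Z = 3450 + j346 Ω
|Z| = √(3450² + 346²) = 3470 Ω
∠Z = arctan(346/3450) = 5.73°
I = V/|Z| = 1.35 mA
P = VI cos φ = 4.68 × 0.00135 × cos(5.73°) = 6.29 mW

6.29 mW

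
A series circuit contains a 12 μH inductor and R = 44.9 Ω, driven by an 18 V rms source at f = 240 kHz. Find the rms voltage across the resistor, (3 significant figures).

16.7 V

ω = 2πf = 1.508e+06 rad/s
X_L = ωL = 18.1 Ω
Z = 44.9 + j18.1 Ω
|Z| = √(44.9² + 18.1²) = 48.4 Ω
I = V/|Z| = 372 mA
V_R = I·|Z_R| = 0.372 × 44.9 = 16.7 V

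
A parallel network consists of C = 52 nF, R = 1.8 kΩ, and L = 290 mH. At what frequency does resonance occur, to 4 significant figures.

ω₀ = 1/√(LC) = 1/√(0.29 × 5.2e-08) = 8143 rad/s
f₀ = ω₀/(2π) = 1.296 kHz

1.296 kHz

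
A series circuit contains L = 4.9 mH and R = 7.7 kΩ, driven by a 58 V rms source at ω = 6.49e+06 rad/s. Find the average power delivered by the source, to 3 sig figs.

X_L = ωL = 31800 Ω
Z = 7700 + j31800 Ω
|Z| = √(7700² + 31800²) = 32700 Ω
∠Z = arctan(31800/7700) = 76.4°
I = V/|Z| = 1.77 mA
P = VI cos φ = 58 × 0.00177 × cos(76.4°) = 24.2 mW

24.2 mW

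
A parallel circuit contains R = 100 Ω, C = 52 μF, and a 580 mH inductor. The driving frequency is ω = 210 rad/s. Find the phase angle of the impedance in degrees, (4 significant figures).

-15.16°

X_L = ωL = 121.8 Ω
X_C = 1/(ωC) = 91.58 Ω
Parallel: admittances add. Y = 1/R + 1/(jωL) + jωC
Y = (0.01000 + j0.002710) S
|Y| = 0.01036 S → |Z| = 1/|Y| = 96.52 Ω, ∠Z = −∠Y = -15.16°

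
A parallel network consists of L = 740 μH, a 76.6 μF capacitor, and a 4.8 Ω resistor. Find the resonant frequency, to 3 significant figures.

ω₀ = 1/√(LC) = 1/√(0.00074 × 7.66e-05) = 4200 rad/s
f₀ = ω₀/(2π) = 668 Hz

668 Hz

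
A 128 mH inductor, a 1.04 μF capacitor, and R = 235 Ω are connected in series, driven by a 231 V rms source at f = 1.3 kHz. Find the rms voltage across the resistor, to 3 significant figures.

ω = 2πf = 8168 rad/s
X_L = ωL = 1050 Ω
X_C = 1/(ωC) = 118 Ω
Net reactance X = X_L − X_C = 928 Ω
Z = 235 + j928 Ω
|Z| = √(235² + 928²) = 957 Ω
I = V/|Z| = 241 mA
V_R = I·|Z_R| = 0.241 × 235 = 56.7 V

56.7 V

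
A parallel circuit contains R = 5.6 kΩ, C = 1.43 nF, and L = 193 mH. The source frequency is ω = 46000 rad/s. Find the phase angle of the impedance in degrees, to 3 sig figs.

14.7°

X_L = ωL = 8880 Ω
X_C = 1/(ωC) = 15200 Ω
Parallel: admittances add. Y = 1/R + 1/(jωL) + jωC
Y = (0.000179 − j4.69e-05) S
|Y| = 0.000185 S → |Z| = 1/|Y| = 5420 Ω, ∠Z = −∠Y = 14.7°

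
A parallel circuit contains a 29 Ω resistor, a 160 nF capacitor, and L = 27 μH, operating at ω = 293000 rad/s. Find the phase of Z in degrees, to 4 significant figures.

X_L = ωL = 7.911 Ω
X_C = 1/(ωC) = 21.33 Ω
Parallel: admittances add. Y = 1/R + 1/(jωL) + jωC
Y = (0.03448 − j0.07953) S
|Y| = 0.08668 S → |Z| = 1/|Y| = 11.54 Ω, ∠Z = −∠Y = 66.56°

66.56°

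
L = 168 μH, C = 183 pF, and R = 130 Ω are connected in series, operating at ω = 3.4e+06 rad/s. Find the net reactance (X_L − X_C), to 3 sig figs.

-1040 Ω

X_L = ωL = 571 Ω
X_C = 1/(ωC) = 1610 Ω
X = 571 − 1610 = -1040 Ω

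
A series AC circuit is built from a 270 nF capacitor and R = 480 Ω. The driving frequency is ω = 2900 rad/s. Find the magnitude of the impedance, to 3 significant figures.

X_C = 1/(ωC) = 1280 Ω
Z = 480 − j1280 Ω
|Z| = √(480² + 1280²) = 1360 Ω

1360 Ω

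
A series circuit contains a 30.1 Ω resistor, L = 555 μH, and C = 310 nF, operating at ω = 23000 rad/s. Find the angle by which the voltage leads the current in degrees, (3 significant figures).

-76.7°

X_L = ωL = 12.8 Ω
X_C = 1/(ωC) = 140 Ω
Net reactance X = X_L − X_C = -127 Ω
Z = 30.1 − j127 Ω
|Z| = √(30.1² + 127²) = 131 Ω
∠Z = arctan(-127/30.1) = -76.7°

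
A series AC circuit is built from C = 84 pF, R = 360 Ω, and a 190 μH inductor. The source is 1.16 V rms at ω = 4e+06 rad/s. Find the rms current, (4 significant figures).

516.6 μA

X_L = ωL = 760.0 Ω
X_C = 1/(ωC) = 2976 Ω
Net reactance X = X_L − X_C = -2216 Ω
Z = 360.0 − j2216 Ω
|Z| = √(360.0² + 2216²) = 2245 Ω
I = V/|Z| = 1.16/2245 = 516.6 μA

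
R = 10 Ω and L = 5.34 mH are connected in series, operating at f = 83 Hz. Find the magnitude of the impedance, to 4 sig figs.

10.38 Ω

ω = 2πf = 521.5 rad/s
X_L = ωL = 2.785 Ω
Z = 10.00 + j2.785 Ω
|Z| = √(10.00² + 2.785²) = 10.38 Ω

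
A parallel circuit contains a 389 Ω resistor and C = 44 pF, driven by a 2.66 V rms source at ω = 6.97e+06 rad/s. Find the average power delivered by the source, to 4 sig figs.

X_C = 1/(ωC) = 3261 Ω
Parallel: admittances add. Y = 1/R + jωC
Y = (0.002571 + j0.0003067) S
|Y| = 0.002589 S → |Z| = 1/|Y| = 386.3 Ω, ∠Z = −∠Y = -6.803°
I = V/|Z| = 6.887 mA
P = VI cos φ = 2.66 × 0.006887 × cos(-6.803°) = 18.19 mW

18.19 mW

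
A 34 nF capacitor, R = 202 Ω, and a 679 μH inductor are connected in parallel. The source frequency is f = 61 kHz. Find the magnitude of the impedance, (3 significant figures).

ω = 2πf = 383300 rad/s
X_L = ωL = 260 Ω
X_C = 1/(ωC) = 76.7 Ω
Parallel: admittances add. Y = 1/R + 1/(jωL) + jωC
Y = (0.00495 + j0.00919) S
|Y| = 0.0104 S → |Z| = 1/|Y| = 95.8 Ω, ∠Z = −∠Y = -61.7°

95.8 Ω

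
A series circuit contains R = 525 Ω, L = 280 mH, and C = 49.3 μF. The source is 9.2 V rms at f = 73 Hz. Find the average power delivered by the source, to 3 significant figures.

ω = 2πf = 458.7 rad/s
X_L = ωL = 128 Ω
X_C = 1/(ωC) = 44.2 Ω
Net reactance X = X_L − X_C = 84.2 Ω
Z = 525 + j84.2 Ω
|Z| = √(525² + 84.2²) = 532 Ω
∠Z = arctan(84.2/525) = 9.11°
I = V/|Z| = 17.3 mA
P = VI cos φ = 9.2 × 0.0173 × cos(9.11°) = 157 mW

157 mW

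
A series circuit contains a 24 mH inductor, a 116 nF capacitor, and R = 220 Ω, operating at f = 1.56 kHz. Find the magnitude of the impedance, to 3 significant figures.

681 Ω

ω = 2πf = 9802 rad/s
X_L = ωL = 235 Ω
X_C = 1/(ωC) = 880 Ω
Net reactance X = X_L − X_C = -644 Ω
Z = 220 − j644 Ω
|Z| = √(220² + 644²) = 681 Ω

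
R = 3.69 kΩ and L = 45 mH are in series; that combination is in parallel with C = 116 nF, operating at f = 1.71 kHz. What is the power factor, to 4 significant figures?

0.2148

ω = 2πf = 10740 rad/s
X_L = ωL = 483.5 Ω
X_C = 1/(ωC) = 802.4 Ω
Branch 1 (R+jX_L): Z₁ = 3690 + j483.5 Ω, |Z₁| = 3722 Ω
Branch 2 (−jX_C): Z₂ = −j802.4 Ω
Parallel: Z = Z₁Z₂/(Z₁+Z₂), |Z| = 806.2 Ω, ∠Z = -77.60°
cos φ = cos(-77.60°) = 0.2148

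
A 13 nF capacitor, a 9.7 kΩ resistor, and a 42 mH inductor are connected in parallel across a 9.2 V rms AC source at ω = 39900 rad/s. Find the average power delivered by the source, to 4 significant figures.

X_L = ωL = 1676 Ω
X_C = 1/(ωC) = 1928 Ω
Parallel: admittances add. Y = 1/R + 1/(jωL) + jωC
Y = (0.0001031 − j7.803e-05) S
|Y| = 0.0001293 S → |Z| = 1/|Y| = 7734 Ω, ∠Z = −∠Y = 37.12°
I = V/|Z| = 1.189 mA
P = VI cos φ = 9.2 × 0.001189 × cos(37.12°) = 8.726 mW

8.726 mW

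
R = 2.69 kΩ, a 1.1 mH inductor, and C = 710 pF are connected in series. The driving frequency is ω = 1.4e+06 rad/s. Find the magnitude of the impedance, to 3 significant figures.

X_L = ωL = 1540 Ω
X_C = 1/(ωC) = 1010 Ω
Net reactance X = X_L − X_C = 534 Ω
Z = 2690 + j534 Ω
|Z| = √(2690² + 534²) = 2740 Ω

2740 Ω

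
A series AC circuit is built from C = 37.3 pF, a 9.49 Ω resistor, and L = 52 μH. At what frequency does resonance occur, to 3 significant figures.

3.61 MHz

ω₀ = 1/√(LC) = 1/√(5.2e-05 × 3.73e-11) = 2.271e+07 rad/s
f₀ = ω₀/(2π) = 3.61 MHz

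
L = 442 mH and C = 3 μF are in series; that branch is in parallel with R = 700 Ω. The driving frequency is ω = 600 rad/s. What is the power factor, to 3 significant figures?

0.383

X_L = ωL = 265 Ω
X_C = 1/(ωC) = 556 Ω
Branch 1: Z₁ = R = 700 Ω
Branch 2 (series LC): Z₂ = j(X_L − X_C) = −j290 Ω
Parallel: Z = Z₁Z₂/(Z₁+Z₂), |Z| = 268 Ω, ∠Z = -67.5°
cos φ = cos(-67.5°) = 0.383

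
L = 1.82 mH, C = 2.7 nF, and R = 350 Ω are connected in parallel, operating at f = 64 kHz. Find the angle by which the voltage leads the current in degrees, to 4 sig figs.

5.610°

ω = 2πf = 402100 rad/s
X_L = ωL = 731.9 Ω
X_C = 1/(ωC) = 921.0 Ω
Parallel: admittances add. Y = 1/R + 1/(jωL) + jωC
Y = (0.002857 − j0.0002806) S
|Y| = 0.002871 S → |Z| = 1/|Y| = 348.3 Ω, ∠Z = −∠Y = 5.610°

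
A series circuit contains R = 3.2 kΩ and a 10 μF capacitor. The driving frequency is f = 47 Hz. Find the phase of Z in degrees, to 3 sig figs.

-6.04°

ω = 2πf = 295.3 rad/s
X_C = 1/(ωC) = 339 Ω
Z = 3200 − j339 Ω
|Z| = √(3200² + 339²) = 3220 Ω
∠Z = arctan(-339/3200) = -6.04°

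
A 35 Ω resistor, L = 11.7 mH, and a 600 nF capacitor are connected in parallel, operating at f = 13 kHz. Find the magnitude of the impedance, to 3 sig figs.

17.9 Ω

ω = 2πf = 81680 rad/s
X_L = ωL = 956 Ω
X_C = 1/(ωC) = 20.4 Ω
Parallel: admittances add. Y = 1/R + 1/(jωL) + jωC
Y = (0.0286 + j0.0480) S
|Y| = 0.0558 S → |Z| = 1/|Y| = 17.9 Ω, ∠Z = −∠Y = -59.2°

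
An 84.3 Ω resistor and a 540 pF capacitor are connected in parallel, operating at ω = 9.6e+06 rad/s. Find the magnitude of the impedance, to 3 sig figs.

77.2 Ω

X_C = 1/(ωC) = 193 Ω
Parallel: admittances add. Y = 1/R + jωC
Y = (0.0119 + j0.00518) S
|Y| = 0.0129 S → |Z| = 1/|Y| = 77.2 Ω, ∠Z = −∠Y = -23.6°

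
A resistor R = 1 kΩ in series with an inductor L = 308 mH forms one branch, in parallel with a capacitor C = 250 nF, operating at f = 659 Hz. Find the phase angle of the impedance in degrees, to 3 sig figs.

ω = 2πf = 4141 rad/s
X_L = ωL = 1280 Ω
X_C = 1/(ωC) = 966 Ω
Branch 1 (R+jX_L): Z₁ = 1000 + j1280 Ω, |Z₁| = 1620 Ω
Branch 2 (−jX_C): Z₂ = −j966 Ω
Parallel: Z = Z₁Z₂/(Z₁+Z₂), |Z| = 1500 Ω, ∠Z = -55.3°

-55.3°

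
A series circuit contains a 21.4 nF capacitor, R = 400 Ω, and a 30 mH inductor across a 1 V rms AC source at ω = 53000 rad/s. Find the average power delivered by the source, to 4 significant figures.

604.5 μW

X_L = ωL = 1590 Ω
X_C = 1/(ωC) = 881.7 Ω
Net reactance X = X_L − X_C = 708.3 Ω
Z = 400.0 + j708.3 Ω
|Z| = √(400.0² + 708.3²) = 813.5 Ω
∠Z = arctan(708.3/400.0) = 60.55°
I = V/|Z| = 1.229 mA
P = VI cos φ = 1 × 0.001229 × cos(60.55°) = 604.5 μW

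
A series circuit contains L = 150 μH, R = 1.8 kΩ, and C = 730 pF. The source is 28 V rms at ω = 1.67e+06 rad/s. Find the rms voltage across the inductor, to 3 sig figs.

3.71 V

X_L = ωL = 250 Ω
X_C = 1/(ωC) = 820 Ω
Net reactance X = X_L − X_C = -570 Ω
Z = 1800 − j570 Ω
|Z| = √(1800² + 570²) = 1890 Ω
I = V/|Z| = 14.8 mA
V_L = I·|Z_L| = 0.0148 × 250 = 3.71 V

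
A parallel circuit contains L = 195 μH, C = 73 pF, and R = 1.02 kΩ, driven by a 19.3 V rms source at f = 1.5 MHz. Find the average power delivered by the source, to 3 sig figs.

365 mW

ω = 2πf = 9.425e+06 rad/s
X_L = ωL = 1840 Ω
X_C = 1/(ωC) = 1450 Ω
Parallel: admittances add. Y = 1/R + 1/(jωL) + jωC
Y = (0.000980 + j0.000144) S
|Y| = 0.000991 S → |Z| = 1/|Y| = 1010 Ω, ∠Z = −∠Y = -8.35°
I = V/|Z| = 19.1 mA
P = VI cos φ = 19.3 × 0.0191 × cos(-8.35°) = 365 mW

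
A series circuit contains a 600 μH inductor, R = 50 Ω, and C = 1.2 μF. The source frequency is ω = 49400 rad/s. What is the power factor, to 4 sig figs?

0.9689

X_L = ωL = 29.64 Ω
X_C = 1/(ωC) = 16.87 Ω
Net reactance X = X_L − X_C = 12.77 Ω
Z = 50.00 + j12.77 Ω
|Z| = √(50.00² + 12.77²) = 51.61 Ω
∠Z = arctan(12.77/50.00) = 14.33°
cos φ = cos(14.33°) = 0.9689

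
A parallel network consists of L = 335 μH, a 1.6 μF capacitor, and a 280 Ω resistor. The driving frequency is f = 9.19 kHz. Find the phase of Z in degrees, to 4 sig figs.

ω = 2πf = 57740 rad/s
X_L = ωL = 19.34 Ω
X_C = 1/(ωC) = 10.82 Ω
Parallel: admittances add. Y = 1/R + 1/(jωL) + jωC
Y = (0.003571 + j0.04069) S
|Y| = 0.04085 S → |Z| = 1/|Y| = 24.48 Ω, ∠Z = −∠Y = -84.98°

-84.98°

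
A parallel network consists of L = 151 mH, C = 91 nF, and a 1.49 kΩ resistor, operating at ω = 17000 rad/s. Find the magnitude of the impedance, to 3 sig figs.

747 Ω

X_L = ωL = 2570 Ω
X_C = 1/(ωC) = 646 Ω
Parallel: admittances add. Y = 1/R + 1/(jωL) + jωC
Y = (0.000671 + j0.00116) S
|Y| = 0.00134 S → |Z| = 1/|Y| = 747 Ω, ∠Z = −∠Y = -59.9°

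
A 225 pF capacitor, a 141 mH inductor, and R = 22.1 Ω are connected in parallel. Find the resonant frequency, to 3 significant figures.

28.3 kHz

ω₀ = 1/√(LC) = 1/√(0.141 × 2.25e-10) = 177500 rad/s
f₀ = ω₀/(2π) = 28.3 kHz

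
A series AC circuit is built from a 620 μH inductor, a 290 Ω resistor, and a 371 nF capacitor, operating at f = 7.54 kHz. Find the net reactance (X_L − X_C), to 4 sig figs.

-27.52 Ω

ω = 2πf = 47380 rad/s
X_L = ωL = 29.37 Ω
X_C = 1/(ωC) = 56.90 Ω
X = 29.37 − 56.90 = -27.52 Ω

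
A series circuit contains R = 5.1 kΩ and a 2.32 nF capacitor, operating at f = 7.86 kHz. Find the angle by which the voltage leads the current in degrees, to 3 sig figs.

-59.7°

ω = 2πf = 49390 rad/s
X_C = 1/(ωC) = 8730 Ω
Z = 5100 − j8730 Ω
|Z| = √(5100² + 8730²) = 10100 Ω
∠Z = arctan(-8730/5100) = -59.7°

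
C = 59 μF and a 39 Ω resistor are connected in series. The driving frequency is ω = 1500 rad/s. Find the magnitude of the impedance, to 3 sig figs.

X_C = 1/(ωC) = 11.3 Ω
Z = 39.0 − j11.3 Ω
|Z| = √(39.0² + 11.3²) = 40.6 Ω

40.6 Ω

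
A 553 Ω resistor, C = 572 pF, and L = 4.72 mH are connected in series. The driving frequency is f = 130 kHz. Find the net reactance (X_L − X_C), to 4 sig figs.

1715 Ω

ω = 2πf = 816800 rad/s
X_L = ωL = 3855 Ω
X_C = 1/(ωC) = 2140 Ω
X = 3855 − 2140 = 1715 Ω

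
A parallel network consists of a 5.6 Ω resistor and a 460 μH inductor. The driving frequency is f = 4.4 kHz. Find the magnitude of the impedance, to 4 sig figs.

ω = 2πf = 27650 rad/s
X_L = ωL = 12.72 Ω
Parallel: admittances add. Y = 1/R + 1/(jωL)
Y = (0.1786 − j0.07863) S
|Y| = 0.1951 S → |Z| = 1/|Y| = 5.125 Ω, ∠Z = −∠Y = 23.77°

5.125 Ω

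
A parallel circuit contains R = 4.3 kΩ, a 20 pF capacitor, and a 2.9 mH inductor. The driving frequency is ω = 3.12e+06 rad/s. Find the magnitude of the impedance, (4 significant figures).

X_L = ωL = 9048 Ω
X_C = 1/(ωC) = 16030 Ω
Parallel: admittances add. Y = 1/R + 1/(jωL) + jωC
Y = (0.0002326 − j4.812e-05) S
|Y| = 0.0002375 S → |Z| = 1/|Y| = 4211 Ω, ∠Z = −∠Y = 11.69°

4211 Ω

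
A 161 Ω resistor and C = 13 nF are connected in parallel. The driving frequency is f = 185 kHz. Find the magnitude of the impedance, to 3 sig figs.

ω = 2πf = 1.162e+06 rad/s
X_C = 1/(ωC) = 66.2 Ω
Parallel: admittances add. Y = 1/R + jωC
Y = (0.00621 + j0.0151) S
|Y| = 0.0163 S → |Z| = 1/|Y| = 61.2 Ω, ∠Z = −∠Y = -67.7°

61.2 Ω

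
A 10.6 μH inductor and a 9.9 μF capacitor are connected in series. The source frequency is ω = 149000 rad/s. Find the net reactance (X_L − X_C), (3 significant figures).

0.901 Ω

X_L = ωL = 1.58 Ω
X_C = 1/(ωC) = 0.678 Ω
X = 1.58 − 0.678 = 0.901 Ω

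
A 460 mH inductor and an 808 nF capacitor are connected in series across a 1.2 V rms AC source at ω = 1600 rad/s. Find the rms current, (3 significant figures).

X_L = ωL = 736 Ω
X_C = 1/(ωC) = 774 Ω
Net reactance X = X_L − X_C = -37.5 Ω
Z = − j37.5 Ω
|Z| = √(0² + 37.5²) = 37.5 Ω
I = V/|Z| = 1.2/37.5 = 32.0 mA

32.0 mA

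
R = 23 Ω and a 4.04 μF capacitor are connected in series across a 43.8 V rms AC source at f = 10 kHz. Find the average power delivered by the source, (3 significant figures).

ω = 2πf = 62830 rad/s
X_C = 1/(ωC) = 3.94 Ω
Z = 23.0 − j3.94 Ω
|Z| = √(23.0² + 3.94²) = 23.3 Ω
∠Z = arctan(-3.94/23.0) = -9.72°
I = V/|Z| = 1.88 A
P = VI cos φ = 43.8 × 1.88 × cos(-9.72°) = 81.0 W

81.0 W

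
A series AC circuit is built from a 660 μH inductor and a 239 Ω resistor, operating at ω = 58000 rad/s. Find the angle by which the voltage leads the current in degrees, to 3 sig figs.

9.10°

X_L = ωL = 38.3 Ω
Z = 239 + j38.3 Ω
|Z| = √(239² + 38.3²) = 242 Ω
∠Z = arctan(38.3/239) = 9.10°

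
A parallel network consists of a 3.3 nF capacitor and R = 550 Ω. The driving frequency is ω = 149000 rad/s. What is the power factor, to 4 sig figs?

0.9653

X_C = 1/(ωC) = 2034 Ω
Parallel: admittances add. Y = 1/R + jωC
Y = (0.001818 + j0.0004917) S
|Y| = 0.001883 S → |Z| = 1/|Y| = 530.9 Ω, ∠Z = −∠Y = -15.13°
cos φ = cos(-15.13°) = 0.9653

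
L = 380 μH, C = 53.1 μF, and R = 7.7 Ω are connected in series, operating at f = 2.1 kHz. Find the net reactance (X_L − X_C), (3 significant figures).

ω = 2πf = 13190 rad/s
X_L = ωL = 5.01 Ω
X_C = 1/(ωC) = 1.43 Ω
X = 5.01 − 1.43 = 3.59 Ω

3.59 Ω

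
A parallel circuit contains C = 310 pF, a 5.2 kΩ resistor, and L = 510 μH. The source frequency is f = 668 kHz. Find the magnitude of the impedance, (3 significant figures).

1170 Ω

ω = 2πf = 4.197e+06 rad/s
X_L = ωL = 2140 Ω
X_C = 1/(ωC) = 769 Ω
Parallel: admittances add. Y = 1/R + 1/(jωL) + jωC
Y = (0.000192 + j0.000834) S
|Y| = 0.000856 S → |Z| = 1/|Y| = 1170 Ω, ∠Z = −∠Y = -77.0°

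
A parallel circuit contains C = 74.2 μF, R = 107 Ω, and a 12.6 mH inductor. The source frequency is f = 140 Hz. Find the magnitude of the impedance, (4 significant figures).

37.53 Ω

ω = 2πf = 879.6 rad/s
X_L = ωL = 11.08 Ω
X_C = 1/(ωC) = 15.32 Ω
Parallel: admittances add. Y = 1/R + 1/(jωL) + jωC
Y = (0.009346 − j0.02495) S
|Y| = 0.02665 S → |Z| = 1/|Y| = 37.53 Ω, ∠Z = −∠Y = 69.47°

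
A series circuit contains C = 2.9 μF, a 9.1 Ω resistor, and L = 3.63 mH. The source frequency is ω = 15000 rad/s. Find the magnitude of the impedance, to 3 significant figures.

32.8 Ω

X_L = ωL = 54.5 Ω
X_C = 1/(ωC) = 23.0 Ω
Net reactance X = X_L − X_C = 31.5 Ω
Z = 9.10 + j31.5 Ω
|Z| = √(9.10² + 31.5²) = 32.8 Ω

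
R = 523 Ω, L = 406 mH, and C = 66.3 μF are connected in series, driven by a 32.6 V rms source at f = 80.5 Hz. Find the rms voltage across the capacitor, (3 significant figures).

1.76 V

ω = 2πf = 505.8 rad/s
X_L = ωL = 205 Ω
X_C = 1/(ωC) = 29.8 Ω
Net reactance X = X_L − X_C = 176 Ω
Z = 523 + j176 Ω
|Z| = √(523² + 176²) = 552 Ω
I = V/|Z| = 59.1 mA
V_C = I·|Z_C| = 0.0591 × 29.8 = 1.76 V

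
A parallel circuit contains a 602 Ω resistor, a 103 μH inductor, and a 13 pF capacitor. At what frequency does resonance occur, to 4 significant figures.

ω₀ = 1/√(LC) = 1/√(0.000103 × 1.3e-11) = 2.733e+07 rad/s
f₀ = ω₀/(2π) = 4.349 MHz

4.349 MHz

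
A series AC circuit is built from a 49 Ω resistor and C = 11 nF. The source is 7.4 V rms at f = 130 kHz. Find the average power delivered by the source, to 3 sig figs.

ω = 2πf = 816800 rad/s
X_C = 1/(ωC) = 111 Ω
Z = 49.0 − j111 Ω
|Z| = √(49.0² + 111²) = 122 Ω
∠Z = arctan(-111/49.0) = -66.2°
I = V/|Z| = 60.9 mA
P = VI cos φ = 7.4 × 0.0609 × cos(-66.2°) = 181 mW

181 mW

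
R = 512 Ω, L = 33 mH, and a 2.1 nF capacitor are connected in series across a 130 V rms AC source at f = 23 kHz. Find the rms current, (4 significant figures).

ω = 2πf = 144500 rad/s
X_L = ωL = 4769 Ω
X_C = 1/(ωC) = 3295 Ω
Net reactance X = X_L − X_C = 1474 Ω
Z = 512.0 + j1474 Ω
|Z| = √(512.0² + 1474²) = 1560 Ω
I = V/|Z| = 130/1560 = 83.32 mA

83.32 mA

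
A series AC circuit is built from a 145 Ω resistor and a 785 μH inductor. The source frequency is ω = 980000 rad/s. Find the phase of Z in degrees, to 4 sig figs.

79.33°

X_L = ωL = 769.3 Ω
Z = 145.0 + j769.3 Ω
|Z| = √(145.0² + 769.3²) = 782.8 Ω
∠Z = arctan(769.3/145.0) = 79.33°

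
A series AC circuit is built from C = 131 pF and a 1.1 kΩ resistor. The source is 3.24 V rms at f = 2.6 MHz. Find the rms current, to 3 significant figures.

2.71 mA

ω = 2πf = 1.634e+07 rad/s
X_C = 1/(ωC) = 467 Ω
Z = 1100 − j467 Ω
|Z| = √(1100² + 467²) = 1200 Ω
I = V/|Z| = 3.24/1200 = 2.71 mA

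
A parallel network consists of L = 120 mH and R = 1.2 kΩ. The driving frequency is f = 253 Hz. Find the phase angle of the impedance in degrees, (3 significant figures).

ω = 2πf = 1590 rad/s
X_L = ωL = 191 Ω
Parallel: admittances add. Y = 1/R + 1/(jωL)
Y = (0.000833 − j0.00524) S
|Y| = 0.00531 S → |Z| = 1/|Y| = 188 Ω, ∠Z = −∠Y = 81.0°

81.0°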